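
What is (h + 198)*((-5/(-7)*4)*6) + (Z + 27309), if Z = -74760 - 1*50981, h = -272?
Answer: -697904/7 ≈ -99701.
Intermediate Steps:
Z = -125741 (Z = -74760 - 50981 = -125741)
(h + 198)*((-5/(-7)*4)*6) + (Z + 27309) = (-272 + 198)*((-5/(-7)*4)*6) + (-125741 + 27309) = -74*-5*(-⅐)*4*6 - 98432 = -74*(5/7)*4*6 - 98432 = -1480*6/7 - 98432 = -74*120/7 - 98432 = -8880/7 - 98432 = -697904/7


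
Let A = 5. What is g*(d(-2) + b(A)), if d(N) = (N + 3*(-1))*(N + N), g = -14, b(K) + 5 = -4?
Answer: -154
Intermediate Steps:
b(K) = -9 (b(K) = -5 - 4 = -9)
d(N) = 2*N*(-3 + N) (d(N) = (N - 3)*(2*N) = (-3 + N)*(2*N) = 2*N*(-3 + N))
g*(d(-2) + b(A)) = -14*(2*(-2)*(-3 - 2) - 9) = -14*(2*(-2)*(-5) - 9) = -14*(20 - 9) = -14*11 = -154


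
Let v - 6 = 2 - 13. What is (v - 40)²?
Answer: 2025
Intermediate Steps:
v = -5 (v = 6 + (2 - 13) = 6 - 11 = -5)
(v - 40)² = (-5 - 40)² = (-45)² = 2025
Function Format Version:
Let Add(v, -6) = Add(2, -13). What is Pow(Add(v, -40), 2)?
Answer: 2025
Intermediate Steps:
v = -5 (v = Add(6, Add(2, -13)) = Add(6, -11) = -5)
Pow(Add(v, -40), 2) = Pow(Add(-5, -40), 2) = Pow(-45, 2) = 2025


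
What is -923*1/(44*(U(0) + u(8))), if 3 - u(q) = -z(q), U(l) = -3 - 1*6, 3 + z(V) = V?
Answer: 923/44 ≈ 20.977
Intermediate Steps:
z(V) = -3 + V
U(l) = -9 (U(l) = -3 - 6 = -9)
u(q) = q (u(q) = 3 - (-1)*(-3 + q) = 3 - (3 - q) = 3 + (-3 + q) = q)
-923*1/(44*(U(0) + u(8))) = -923*1/(44*(-9 + 8)) = -923/(44*(-1)) = -923/(-44) = -923*(-1/44) = 923/44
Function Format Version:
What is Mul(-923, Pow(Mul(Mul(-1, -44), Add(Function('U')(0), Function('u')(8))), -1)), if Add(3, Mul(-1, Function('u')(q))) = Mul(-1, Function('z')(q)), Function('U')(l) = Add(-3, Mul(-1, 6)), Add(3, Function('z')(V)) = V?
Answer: Rational(923, 44) ≈ 20.977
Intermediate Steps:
Function('z')(V) = Add(-3, V)
Function('U')(l) = -9 (Function('U')(l) = Add(-3, -6) = -9)
Function('u')(q) = q (Function('u')(q) = Add(3, Mul(-1, Mul(-1, Add(-3, q)))) = Add(3, Mul(-1, Add(3, Mul(-1, q)))) = Add(3, Add(-3, q)) = q)
Mul(-923, Pow(Mul(Mul(-1, -44), Add(Function('U')(0), Function('u')(8))), -1)) = Mul(-923, Pow(Mul(Mul(-1, -44), Add(-9, 8)), -1)) = Mul(-923, Pow(Mul(44, -1), -1)) = Mul(-923, Pow(-44, -1)) = Mul(-923, Rational(-1, 44)) = Rational(923, 44)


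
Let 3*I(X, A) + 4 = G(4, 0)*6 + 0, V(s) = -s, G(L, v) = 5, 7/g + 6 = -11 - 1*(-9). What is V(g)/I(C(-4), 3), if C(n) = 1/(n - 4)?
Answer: 21/208 ≈ 0.10096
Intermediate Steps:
g = -7/8 (g = 7/(-6 + (-11 - 1*(-9))) = 7/(-6 + (-11 + 9)) = 7/(-6 - 2) = 7/(-8) = 7*(-1/8) = -7/8 ≈ -0.87500)
C(n) = 1/(-4 + n)
I(X, A) = 26/3 (I(X, A) = -4/3 + (5*6 + 0)/3 = -4/3 + (30 + 0)/3 = -4/3 + (1/3)*30 = -4/3 + 10 = 26/3)
V(g)/I(C(-4), 3) = (-1*(-7/8))/(26/3) = (7/8)*(3/26) = 21/208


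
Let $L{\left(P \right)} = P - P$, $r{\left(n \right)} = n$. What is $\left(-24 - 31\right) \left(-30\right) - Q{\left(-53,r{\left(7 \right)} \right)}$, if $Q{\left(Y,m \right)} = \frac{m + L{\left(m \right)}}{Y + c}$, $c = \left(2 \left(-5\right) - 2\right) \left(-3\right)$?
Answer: $\frac{28057}{17} \approx 1650.4$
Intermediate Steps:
$L{\left(P \right)} = 0$
$c = 36$ ($c = \left(-10 - 2\right) \left(-3\right) = \left(-12\right) \left(-3\right) = 36$)
$Q{\left(Y,m \right)} = \frac{m}{36 + Y}$ ($Q{\left(Y,m \right)} = \frac{m + 0}{Y + 36} = \frac{m}{36 + Y}$)
$\left(-24 - 31\right) \left(-30\right) - Q{\left(-53,r{\left(7 \right)} \right)} = \left(-24 - 31\right) \left(-30\right) - \frac{7}{36 - 53} = \left(-55\right) \left(-30\right) - \frac{7}{-17} = 1650 - 7 \left(- \frac{1}{17}\right) = 1650 - - \frac{7}{17} = 1650 + \frac{7}{17} = \frac{28057}{17}$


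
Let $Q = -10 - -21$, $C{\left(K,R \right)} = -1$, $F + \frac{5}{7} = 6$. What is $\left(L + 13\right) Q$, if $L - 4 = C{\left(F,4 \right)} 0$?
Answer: $187$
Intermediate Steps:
$F = \frac{37}{7}$ ($F = - \frac{5}{7} + 6 = \frac{37}{7} \approx 5.2857$)
$Q = 11$ ($Q = -10 + 21 = 11$)
$L = 4$ ($L = 4 - 0 = 4 + 0 = 4$)
$\left(L + 13\right) Q = \left(4 + 13\right) 11 = 17 \cdot 11 = 187$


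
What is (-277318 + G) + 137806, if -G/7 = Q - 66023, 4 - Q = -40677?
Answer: 37882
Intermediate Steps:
Q = 40681 (Q = 4 - 1*(-40677) = 4 + 40677 = 40681)
G = 177394 (G = -7*(40681 - 66023) = -7*(-25342) = 177394)
(-277318 + G) + 137806 = (-277318 + 177394) + 137806 = -99924 + 137806 = 37882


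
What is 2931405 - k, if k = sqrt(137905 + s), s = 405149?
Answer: 2931405 - sqrt(543054) ≈ 2.9307e+6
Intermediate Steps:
k = sqrt(543054) (k = sqrt(137905 + 405149) = sqrt(543054) ≈ 736.92)
2931405 - k = 2931405 - sqrt(543054)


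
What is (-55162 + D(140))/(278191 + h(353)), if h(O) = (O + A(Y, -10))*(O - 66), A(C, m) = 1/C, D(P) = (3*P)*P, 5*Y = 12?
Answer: 43656/4555459 ≈ 0.0095832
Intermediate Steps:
Y = 12/5 (Y = (1/5)*12 = 12/5 ≈ 2.4000)
D(P) = 3*P**2
h(O) = (-66 + O)*(5/12 + O) (h(O) = (O + 1/(12/5))*(O - 66) = (O + 5/12)*(-66 + O) = (5/12 + O)*(-66 + O) = (-66 + O)*(5/12 + O))
(-55162 + D(140))/(278191 + h(353)) = (-55162 + 3*140**2)/(278191 + (-55/2 + 353**2 - 787/12*353)) = (-55162 + 3*19600)/(278191 + (-55/2 + 124609 - 277811/12)) = (-55162 + 58800)/(278191 + 1217167/12) = 3638/(4555459/12) = 3638*(12/4555459) = 43656/4555459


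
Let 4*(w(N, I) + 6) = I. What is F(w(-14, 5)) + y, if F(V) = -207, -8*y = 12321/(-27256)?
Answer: -45123615/218048 ≈ -206.94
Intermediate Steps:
w(N, I) = -6 + I/4
y = 12321/218048 (y = -12321/(8*(-27256)) = -12321*(-1)/(8*27256) = -⅛*(-12321/27256) = 12321/218048 ≈ 0.056506)
F(w(-14, 5)) + y = -207 + 12321/218048 = -45123615/218048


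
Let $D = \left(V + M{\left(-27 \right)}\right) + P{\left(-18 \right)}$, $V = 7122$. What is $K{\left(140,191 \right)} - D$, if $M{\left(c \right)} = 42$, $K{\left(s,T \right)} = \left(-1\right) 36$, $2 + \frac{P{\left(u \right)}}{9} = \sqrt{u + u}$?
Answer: $-7182 - 54 i \approx -7182.0 - 54.0 i$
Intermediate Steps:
$P{\left(u \right)} = -18 + 9 \sqrt{2} \sqrt{u}$ ($P{\left(u \right)} = -18 + 9 \sqrt{u + u} = -18 + 9 \sqrt{2 u} = -18 + 9 \sqrt{2} \sqrt{u}$)
$K{\left(s,T \right)} = -36$
$D = 7146 + 54 i$ ($D = \left(7122 + 42\right) - \left(18 - 9 \sqrt{2} \sqrt{-18}\right) = 7164 - \left(18 - 9 \sqrt{2} \cdot 3 i \sqrt{2}\right) = 7164 - \left(18 - 54 i\right) = 7146 + 54 i \approx 7146.0 + 54.0 i$)
$K{\left(140,191 \right)} - D = -36 - \left(7146 + 54 i\right) = -7182 - 54 i$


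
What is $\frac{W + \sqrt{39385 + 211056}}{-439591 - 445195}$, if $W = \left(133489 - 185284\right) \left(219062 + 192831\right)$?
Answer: $\frac{21333997935}{884786} - \frac{\sqrt{250441}}{884786} \approx 24112.0$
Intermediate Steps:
$W = -21333997935$ ($W = \left(-51795\right) 411893 = -21333997935$)
$\frac{W + \sqrt{39385 + 211056}}{-439591 - 445195} = \frac{-21333997935 + \sqrt{39385 + 211056}}{-439591 - 445195} = \frac{-21333997935 + \sqrt{250441}}{-884786} = \left(-21333997935 + \sqrt{250441}\right) \left(- \frac{1}{884786}\right) = \frac{21333997935}{884786} - \frac{\sqrt{250441}}{884786}$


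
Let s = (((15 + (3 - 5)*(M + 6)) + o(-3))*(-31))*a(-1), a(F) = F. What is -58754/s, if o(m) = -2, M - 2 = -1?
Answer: 58754/31 ≈ 1895.3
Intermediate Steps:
M = 1 (M = 2 - 1 = 1)
s = -31 (s = (((15 + (3 - 5)*(1 + 6)) - 2)*(-31))*(-1) = (((15 - 2*7) - 2)*(-31))*(-1) = (((15 - 14) - 2)*(-31))*(-1) = ((1 - 2)*(-31))*(-1) = -1*(-31)*(-1) = 31*(-1) = -31)
-58754/s = -58754/(-31) = -58754*(-1/31) = 58754/31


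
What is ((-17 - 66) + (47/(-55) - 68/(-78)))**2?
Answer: 31683288004/4601025 ≈ 6886.1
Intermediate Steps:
((-17 - 66) + (47/(-55) - 68/(-78)))**2 = (-83 + (47*(-1/55) - 68*(-1/78)))**2 = (-83 + (-47/55 + 34/39))**2 = (-83 + 37/2145)**2 = (-177998/2145)**2 = 31683288004/4601025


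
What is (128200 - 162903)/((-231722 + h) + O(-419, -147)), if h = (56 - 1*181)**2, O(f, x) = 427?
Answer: 34703/215670 ≈ 0.16091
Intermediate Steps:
h = 15625 (h = (56 - 181)**2 = (-125)**2 = 15625)
(128200 - 162903)/((-231722 + h) + O(-419, -147)) = (128200 - 162903)/((-231722 + 15625) + 427) = -34703/(-216097 + 427) = -34703/(-215670) = -34703*(-1/215670) = 34703/215670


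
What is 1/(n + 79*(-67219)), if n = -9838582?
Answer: -1/15148883 ≈ -6.6011e-8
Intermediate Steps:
1/(n + 79*(-67219)) = 1/(-9838582 + 79*(-67219)) = 1/(-9838582 - 5310301) = 1/(-15148883) = -1/15148883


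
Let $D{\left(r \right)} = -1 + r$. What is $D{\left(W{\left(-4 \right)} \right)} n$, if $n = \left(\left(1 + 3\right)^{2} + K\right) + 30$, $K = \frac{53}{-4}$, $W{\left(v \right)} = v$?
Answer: $- \frac{655}{4} \approx -163.75$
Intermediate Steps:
$K = - \frac{53}{4}$ ($K = 53 \left(- \frac{1}{4}\right) = - \frac{53}{4} \approx -13.25$)
$n = \frac{131}{4}$ ($n = \left(\left(1 + 3\right)^{2} - \frac{53}{4}\right) + 30 = \left(4^{2} - \frac{53}{4}\right) + 30 = \left(16 - \frac{53}{4}\right) + 30 = \frac{11}{4} + 30 = \frac{131}{4} \approx 32.75$)
$D{\left(W{\left(-4 \right)} \right)} n = \left(-1 - 4\right) \frac{131}{4} = \left(-5\right) \frac{131}{4} = - \frac{655}{4}$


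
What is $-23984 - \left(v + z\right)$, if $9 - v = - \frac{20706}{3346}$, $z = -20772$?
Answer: $- \frac{771298}{239} \approx -3227.2$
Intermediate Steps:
$v = \frac{3630}{239}$ ($v = 9 - - \frac{20706}{3346} = 9 - \left(-20706\right) \frac{1}{3346} = 9 - - \frac{1479}{239} = 9 + \frac{1479}{239} = \frac{3630}{239} \approx 15.188$)
$-23984 - \left(v + z\right) = -23984 - \left(\frac{3630}{239} - 20772\right) = -23984 - - \frac{4960878}{239} = -23984 + \frac{4960878}{239} = - \frac{771298}{239}$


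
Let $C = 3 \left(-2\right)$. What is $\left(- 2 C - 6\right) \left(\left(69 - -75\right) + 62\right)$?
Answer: $1236$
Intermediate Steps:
$C = -6$
$\left(- 2 C - 6\right) \left(\left(69 - -75\right) + 62\right) = \left(\left(-2\right) \left(-6\right) - 6\right) \left(\left(69 - -75\right) + 62\right) = \left(12 - 6\right) \left(\left(69 + 75\right) + 62\right) = 6 \left(144 + 62\right) = 6 \cdot 206 = 1236$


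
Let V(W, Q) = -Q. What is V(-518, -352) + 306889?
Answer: 307241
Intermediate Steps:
V(-518, -352) + 306889 = -1*(-352) + 306889 = 352 + 306889 = 307241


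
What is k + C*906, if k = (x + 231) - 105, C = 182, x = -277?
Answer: 164741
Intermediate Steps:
k = -151 (k = (-277 + 231) - 105 = -46 - 105 = -151)
k + C*906 = -151 + 182*906 = -151 + 164892 = 164741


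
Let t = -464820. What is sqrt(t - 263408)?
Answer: 2*I*sqrt(182057) ≈ 853.36*I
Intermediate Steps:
sqrt(t - 263408) = sqrt(-464820 - 263408) = sqrt(-728228) = 2*I*sqrt(182057)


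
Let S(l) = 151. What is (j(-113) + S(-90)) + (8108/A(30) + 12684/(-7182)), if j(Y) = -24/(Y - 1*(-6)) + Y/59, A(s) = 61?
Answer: 18468609826/65850903 ≈ 280.46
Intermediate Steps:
j(Y) = -24/(6 + Y) + Y/59 (j(Y) = -24/(Y + 6) + Y*(1/59) = -24/(6 + Y) + Y/59)
(j(-113) + S(-90)) + (8108/A(30) + 12684/(-7182)) = ((-1416 + (-113)² + 6*(-113))/(59*(6 - 113)) + 151) + (8108/61 + 12684/(-7182)) = ((1/59)*(-1416 + 12769 - 678)/(-107) + 151) + (8108*(1/61) + 12684*(-1/7182)) = ((1/59)*(-1/107)*10675 + 151) + (8108/61 - 302/171) = (-10675/6313 + 151) + 1368046/10431 = 942588/6313 + 1368046/10431 = 18468609826/65850903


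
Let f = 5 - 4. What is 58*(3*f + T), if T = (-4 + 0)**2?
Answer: 1102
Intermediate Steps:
f = 1
T = 16 (T = (-4)**2 = 16)
58*(3*f + T) = 58*(3*1 + 16) = 58*(3 + 16) = 58*19 = 1102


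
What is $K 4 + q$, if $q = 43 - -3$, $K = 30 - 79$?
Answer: $-150$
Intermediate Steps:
$K = -49$ ($K = 30 - 79 = -49$)
$q = 46$ ($q = 43 + 3 = 46$)
$K 4 + q = \left(-49\right) 4 + 46 = -196 + 46 = -150$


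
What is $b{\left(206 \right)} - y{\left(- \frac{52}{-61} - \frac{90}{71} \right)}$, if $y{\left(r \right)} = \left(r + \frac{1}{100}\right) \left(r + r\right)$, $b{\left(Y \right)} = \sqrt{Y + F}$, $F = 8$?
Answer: $- \frac{157746631}{468939025} + \sqrt{214} \approx 14.292$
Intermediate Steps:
$b{\left(Y \right)} = \sqrt{8 + Y}$ ($b{\left(Y \right)} = \sqrt{Y + 8} = \sqrt{8 + Y}$)
$y{\left(r \right)} = 2 r \left(\frac{1}{100} + r\right)$ ($y{\left(r \right)} = \left(r + \frac{1}{100}\right) 2 r = \left(\frac{1}{100} + r\right) 2 r = 2 r \left(\frac{1}{100} + r\right)$)
$b{\left(206 \right)} - y{\left(- \frac{52}{-61} - \frac{90}{71} \right)} = \sqrt{8 + 206} - \frac{\left(- \frac{52}{-61} - \frac{90}{71}\right) \left(1 + 100 \left(- \frac{52}{-61} - \frac{90}{71}\right)\right)}{50} = \sqrt{214} - \frac{\left(\left(-52\right) \left(- \frac{1}{61}\right) - \frac{90}{71}\right) \left(1 + 100 \left(\left(-52\right) \left(- \frac{1}{61}\right) - \frac{90}{71}\right)\right)}{50} = \sqrt{214} - \frac{\left(\frac{52}{61} - \frac{90}{71}\right) \left(1 + 100 \left(\frac{52}{61} - \frac{90}{71}\right)\right)}{50} = \sqrt{214} - \frac{1}{50} \left(- \frac{1798}{4331}\right) \left(1 + 100 \left(- \frac{1798}{4331}\right)\right) = \sqrt{214} - \frac{1}{50} \left(- \frac{1798}{4331}\right) \left(1 - \frac{179800}{4331}\right) = \sqrt{214} - \frac{1}{50} \left(- \frac{1798}{4331}\right) \left(- \frac{175469}{4331}\right) = \sqrt{214} - \frac{157746631}{468939025} = - \frac{157746631}{468939025} + \sqrt{214}$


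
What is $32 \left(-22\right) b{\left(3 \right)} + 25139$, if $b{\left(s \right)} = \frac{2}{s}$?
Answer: $\frac{74009}{3} \approx 24670.0$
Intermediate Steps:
$32 \left(-22\right) b{\left(3 \right)} + 25139 = 32 \left(-22\right) \frac{2}{3} + 25139 = - 704 \cdot 2 \cdot \frac{1}{3} + 25139 = \left(-704\right) \frac{2}{3} + 25139 = - \frac{1408}{3} + 25139 = \frac{74009}{3}$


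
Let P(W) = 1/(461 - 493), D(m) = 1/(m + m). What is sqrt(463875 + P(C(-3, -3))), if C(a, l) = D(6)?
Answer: sqrt(29687998)/8 ≈ 681.08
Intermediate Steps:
D(m) = 1/(2*m)
C(a, l) = 1/12 (C(a, l) = (1/2)/6 = (1/2)*(1/6) = 1/12)
P(W) = -1/32 (P(W) = 1/(-32) = -1/32)
sqrt(463875 + P(C(-3, -3))) = sqrt(463875 - 1/32) = sqrt(14843999/32) = sqrt(29687998)/8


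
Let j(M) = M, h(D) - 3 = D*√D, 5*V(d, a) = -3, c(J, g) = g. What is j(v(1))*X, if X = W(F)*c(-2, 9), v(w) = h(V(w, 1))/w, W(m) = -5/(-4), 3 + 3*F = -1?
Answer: 135/4 - 27*I*√15/20 ≈ 33.75 - 5.2285*I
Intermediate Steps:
F = -4/3 (F = -1 + (⅓)*(-1) = -1 - ⅓ = -4/3 ≈ -1.3333)
V(d, a) = -⅗ (V(d, a) = (⅕)*(-3) = -⅗)
W(m) = 5/4 (W(m) = -5*(-¼) = 5/4)
h(D) = 3 + D^(3/2) (h(D) = 3 + D*√D = 3 + D^(3/2))
v(w) = (3 - 3*I*√15/25)/w (v(w) = (3 + (-⅗)^(3/2))/w = (3 - 3*I*√15/25)/w)
X = 45/4 (X = (5/4)*9 = 45/4 ≈ 11.250)
j(v(1))*X = ((3/25)*(25 - I*√15)/1)*(45/4) = ((3/25)*1*(25 - I*√15))*(45/4) = (3 - 3*I*√15/25)*(45/4) = 135/4 - 27*I*√15/20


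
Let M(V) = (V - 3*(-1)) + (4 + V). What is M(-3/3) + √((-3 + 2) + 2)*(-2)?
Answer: 3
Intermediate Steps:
M(V) = 7 + 2*V (M(V) = (V + 3) + (4 + V) = (3 + V) + (4 + V) = 7 + 2*V)
M(-3/3) + √((-3 + 2) + 2)*(-2) = (7 + 2*(-3/3)) + √((-3 + 2) + 2)*(-2) = (7 + 2*(-3*⅓)) + √(-1 + 2)*(-2) = (7 + 2*(-1)) + √1*(-2) = (7 - 2) + 1*(-2) = 5 - 2 = 3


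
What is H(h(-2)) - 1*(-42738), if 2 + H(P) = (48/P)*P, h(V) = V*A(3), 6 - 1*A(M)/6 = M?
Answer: 42784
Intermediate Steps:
A(M) = 36 - 6*M
h(V) = 18*V (h(V) = V*(36 - 6*3) = V*(36 - 18) = V*18 = 18*V)
H(P) = 46 (H(P) = -2 + (48/P)*P = -2 + 48 = 46)
H(h(-2)) - 1*(-42738) = 46 - 1*(-42738) = 46 + 42738 = 42784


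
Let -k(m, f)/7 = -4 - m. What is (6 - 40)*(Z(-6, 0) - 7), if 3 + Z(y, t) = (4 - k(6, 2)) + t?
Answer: 2584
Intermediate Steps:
k(m, f) = 28 + 7*m (k(m, f) = -7*(-4 - m) = 28 + 7*m)
Z(y, t) = -69 + t (Z(y, t) = -3 + ((4 - (28 + 7*6)) + t) = -3 + ((4 - (28 + 42)) + t) = -3 + ((4 - 1*70) + t) = -3 + ((4 - 70) + t) = -3 + (-66 + t) = -69 + t)
(6 - 40)*(Z(-6, 0) - 7) = (6 - 40)*((-69 + 0) - 7) = -34*(-69 - 7) = -34*(-76) = 2584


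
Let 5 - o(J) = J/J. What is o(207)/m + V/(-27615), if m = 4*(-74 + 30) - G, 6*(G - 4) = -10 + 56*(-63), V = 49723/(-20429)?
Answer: 6830871587/693336460215 ≈ 0.0098522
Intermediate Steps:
V = -49723/20429 (V = 49723*(-1/20429) = -49723/20429 ≈ -2.4339)
o(J) = 4 (o(J) = 5 - J/J = 5 - 1*1 = 5 - 1 = 4)
G = -1757/3 (G = 4 + (-10 + 56*(-63))/6 = 4 + (-10 - 3528)/6 = 4 + (⅙)*(-3538) = 4 - 1769/3 = -1757/3 ≈ -585.67)
m = 1229/3 (m = 4*(-74 + 30) - 1*(-1757/3) = 4*(-44) + 1757/3 = -176 + 1757/3 = 1229/3 ≈ 409.67)
o(207)/m + V/(-27615) = 4/(1229/3) - 49723/20429/(-27615) = 4*(3/1229) - 49723/20429*(-1/27615) = 12/1229 + 49723/564146835 = 6830871587/693336460215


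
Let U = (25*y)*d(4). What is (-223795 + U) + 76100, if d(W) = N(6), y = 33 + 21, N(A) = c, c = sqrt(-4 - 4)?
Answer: -147695 + 2700*I*sqrt(2) ≈ -1.477e+5 + 3818.4*I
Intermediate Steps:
c = 2*I*sqrt(2) (c = sqrt(-8) = 2*I*sqrt(2) ≈ 2.8284*I)
N(A) = 2*I*sqrt(2)
y = 54
d(W) = 2*I*sqrt(2)
U = 2700*I*sqrt(2) (U = (25*54)*(2*I*sqrt(2)) = 1350*(2*I*sqrt(2)) = 2700*I*sqrt(2) ≈ 3818.4*I)
(-223795 + U) + 76100 = (-223795 + 2700*I*sqrt(2)) + 76100 = -147695 + 2700*I*sqrt(2)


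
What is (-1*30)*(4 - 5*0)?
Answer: -120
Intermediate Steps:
(-1*30)*(4 - 5*0) = -30*(4 + 0) = -30*4 = -120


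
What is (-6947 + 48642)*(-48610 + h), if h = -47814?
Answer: -4020398680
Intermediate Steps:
(-6947 + 48642)*(-48610 + h) = (-6947 + 48642)*(-48610 - 47814) = 41695*(-96424) = -4020398680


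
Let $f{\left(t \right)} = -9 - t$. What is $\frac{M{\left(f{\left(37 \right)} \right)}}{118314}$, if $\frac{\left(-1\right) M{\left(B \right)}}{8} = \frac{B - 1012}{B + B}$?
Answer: $- \frac{46}{59157} \approx -0.00077759$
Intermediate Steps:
$M{\left(B \right)} = - \frac{4 \left(-1012 + B\right)}{B}$ ($M{\left(B \right)} = - 8 \frac{B - 1012}{B + B} = - 8 \frac{-1012 + B}{2 B} = - \frac{4 \left(-1012 + B\right)}{B}$)
$\frac{M{\left(f{\left(37 \right)} \right)}}{118314} = \frac{-4 + \frac{4048}{-9 - 37}}{118314} = \left(-4 + \frac{4048}{-9 - 37}\right) \frac{1}{118314} = \left(-4 + \frac{4048}{-46}\right) \frac{1}{118314} = \left(-4 + 4048 \left(- \frac{1}{46}\right)\right) \frac{1}{118314} = \left(-4 - 88\right) \frac{1}{118314} = \left(-92\right) \frac{1}{118314} = - \frac{46}{59157}$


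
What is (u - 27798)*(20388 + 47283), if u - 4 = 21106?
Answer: -452583648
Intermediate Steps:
u = 21110 (u = 4 + 21106 = 21110)
(u - 27798)*(20388 + 47283) = (21110 - 27798)*(20388 + 47283) = -6688*67671 = -452583648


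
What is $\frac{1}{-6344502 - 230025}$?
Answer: $- \frac{1}{6574527} \approx -1.521 \cdot 10^{-7}$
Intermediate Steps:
$\frac{1}{-6344502 - 230025} = \frac{1}{-6574527} = - \frac{1}{6574527}$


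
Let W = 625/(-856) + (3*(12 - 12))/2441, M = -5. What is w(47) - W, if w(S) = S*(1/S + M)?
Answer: -199679/856 ≈ -233.27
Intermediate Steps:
w(S) = S*(-5 + 1/S) (w(S) = S*(1/S - 5) = S*(-5 + 1/S))
W = -625/856 (W = 625*(-1/856) + (3*0)*(1/2441) = -625/856 + 0*(1/2441) = -625/856 + 0 = -625/856 ≈ -0.73014)
w(47) - W = (1 - 5*47) - 1*(-625/856) = (1 - 235) + 625/856 = -234 + 625/856 = -199679/856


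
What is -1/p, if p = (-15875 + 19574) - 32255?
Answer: 1/28556 ≈ 3.5019e-5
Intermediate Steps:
p = -28556 (p = 3699 - 32255 = -28556)
-1/p = -1/(-28556) = -1*(-1/28556) = 1/28556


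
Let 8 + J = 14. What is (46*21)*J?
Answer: 5796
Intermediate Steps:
J = 6 (J = -8 + 14 = 6)
(46*21)*J = (46*21)*6 = 966*6 = 5796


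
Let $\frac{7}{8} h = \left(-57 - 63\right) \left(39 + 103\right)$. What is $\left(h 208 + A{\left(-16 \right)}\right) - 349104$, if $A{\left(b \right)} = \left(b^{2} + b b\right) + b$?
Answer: $- \frac{30794816}{7} \approx -4.3993 \cdot 10^{6}$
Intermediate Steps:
$A{\left(b \right)} = b + 2 b^{2}$ ($A{\left(b \right)} = \left(b^{2} + b^{2}\right) + b = 2 b^{2} + b = b + 2 b^{2}$)
$h = - \frac{136320}{7}$ ($h = \frac{8 \left(-57 - 63\right) \left(39 + 103\right)}{7} = \frac{8 \left(\left(-120\right) 142\right)}{7} = \frac{8}{7} \left(-17040\right) = - \frac{136320}{7} \approx -19474.0$)
$\left(h 208 + A{\left(-16 \right)}\right) - 349104 = \left(\left(- \frac{136320}{7}\right) 208 - 16 \left(1 + 2 \left(-16\right)\right)\right) - 349104 = \left(- \frac{28354560}{7} - 16 \left(1 - 32\right)\right) - 349104 = \left(- \frac{28354560}{7} - -496\right) - 349104 = \left(- \frac{28354560}{7} + 496\right) - 349104 = - \frac{28351088}{7} - 349104 = - \frac{30794816}{7}$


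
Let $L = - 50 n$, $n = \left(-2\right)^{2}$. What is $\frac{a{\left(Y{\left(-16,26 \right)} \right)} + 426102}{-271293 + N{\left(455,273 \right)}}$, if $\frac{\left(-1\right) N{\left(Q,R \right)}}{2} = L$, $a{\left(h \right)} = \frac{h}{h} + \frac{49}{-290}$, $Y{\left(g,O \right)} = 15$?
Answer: $- \frac{123569821}{78558970} \approx -1.573$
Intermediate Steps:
$n = 4$
$a{\left(h \right)} = \frac{241}{290}$ ($a{\left(h \right)} = 1 + 49 \left(- \frac{1}{290}\right) = 1 - \frac{49}{290} = \frac{241}{290}$)
$L = -200$ ($L = \left(-50\right) 4 = -200$)
$N{\left(Q,R \right)} = 400$ ($N{\left(Q,R \right)} = \left(-2\right) \left(-200\right) = 400$)
$\frac{a{\left(Y{\left(-16,26 \right)} \right)} + 426102}{-271293 + N{\left(455,273 \right)}} = \frac{\frac{241}{290} + 426102}{-271293 + 400} = \frac{123569821}{290 \left(-270893\right)} = \frac{123569821}{290} \left(- \frac{1}{270893}\right) = - \frac{123569821}{78558970}$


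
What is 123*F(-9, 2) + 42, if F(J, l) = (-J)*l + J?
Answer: 1149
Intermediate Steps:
F(J, l) = J - J*l (F(J, l) = -J*l + J = J - J*l)
123*F(-9, 2) + 42 = 123*(-9*(1 - 1*2)) + 42 = 123*(-9*(1 - 2)) + 42 = 123*(-9*(-1)) + 42 = 123*9 + 42 = 1107 + 42 = 1149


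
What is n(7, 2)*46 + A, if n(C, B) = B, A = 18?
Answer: 110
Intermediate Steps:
n(7, 2)*46 + A = 2*46 + 18 = 92 + 18 = 110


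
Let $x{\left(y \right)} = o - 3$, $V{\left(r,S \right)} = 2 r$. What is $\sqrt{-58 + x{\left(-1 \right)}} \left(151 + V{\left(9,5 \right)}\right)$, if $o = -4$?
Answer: $169 i \sqrt{65} \approx 1362.5 i$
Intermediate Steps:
$x{\left(y \right)} = -7$ ($x{\left(y \right)} = -4 - 3 = -7$)
$\sqrt{-58 + x{\left(-1 \right)}} \left(151 + V{\left(9,5 \right)}\right) = \sqrt{-58 - 7} \left(151 + 2 \cdot 9\right) = \sqrt{-65} \left(151 + 18\right) = i \sqrt{65} \cdot 169 = 169 i \sqrt{65}$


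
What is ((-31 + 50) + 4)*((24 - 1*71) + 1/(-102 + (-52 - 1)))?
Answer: -167578/155 ≈ -1081.1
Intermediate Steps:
((-31 + 50) + 4)*((24 - 1*71) + 1/(-102 + (-52 - 1))) = (19 + 4)*((24 - 71) + 1/(-102 - 53)) = 23*(-47 + 1/(-155)) = 23*(-47 - 1/155) = 23*(-7286/155) = -167578/155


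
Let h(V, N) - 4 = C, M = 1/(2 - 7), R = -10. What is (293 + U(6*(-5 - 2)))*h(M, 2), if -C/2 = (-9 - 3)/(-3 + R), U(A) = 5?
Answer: 8344/13 ≈ 641.85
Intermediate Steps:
M = -⅕ (M = 1/(-5) = -⅕ ≈ -0.20000)
C = -24/13 (C = -2*(-9 - 3)/(-3 - 10) = -(-24)/(-13) = -(-24)*(-1)/13 = -2*12/13 = -24/13 ≈ -1.8462)
h(V, N) = 28/13 (h(V, N) = 4 - 24/13 = 28/13)
(293 + U(6*(-5 - 2)))*h(M, 2) = (293 + 5)*(28/13) = 298*(28/13) = 8344/13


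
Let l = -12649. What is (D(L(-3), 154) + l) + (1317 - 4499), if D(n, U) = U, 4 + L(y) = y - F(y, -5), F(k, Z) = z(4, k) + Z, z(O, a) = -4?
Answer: -15677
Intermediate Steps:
F(k, Z) = -4 + Z
L(y) = 5 + y (L(y) = -4 + (y - (-4 - 5)) = -4 + (y - 1*(-9)) = -4 + (y + 9) = -4 + (9 + y) = 5 + y)
(D(L(-3), 154) + l) + (1317 - 4499) = (154 - 12649) + (1317 - 4499) = -12495 - 3182 = -15677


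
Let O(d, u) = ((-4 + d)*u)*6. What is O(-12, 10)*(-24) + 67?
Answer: 23107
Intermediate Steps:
O(d, u) = 6*u*(-4 + d) (O(d, u) = (u*(-4 + d))*6 = 6*u*(-4 + d))
O(-12, 10)*(-24) + 67 = (6*10*(-4 - 12))*(-24) + 67 = (6*10*(-16))*(-24) + 67 = -960*(-24) + 67 = 23040 + 67 = 23107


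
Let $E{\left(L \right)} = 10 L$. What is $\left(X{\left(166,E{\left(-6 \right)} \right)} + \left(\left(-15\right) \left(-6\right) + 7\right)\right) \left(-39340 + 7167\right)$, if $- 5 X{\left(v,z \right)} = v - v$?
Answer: $-3120781$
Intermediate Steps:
$X{\left(v,z \right)} = 0$ ($X{\left(v,z \right)} = - \frac{v - v}{5} = \left(- \frac{1}{5}\right) 0 = 0$)
$\left(X{\left(166,E{\left(-6 \right)} \right)} + \left(\left(-15\right) \left(-6\right) + 7\right)\right) \left(-39340 + 7167\right) = \left(0 + \left(\left(-15\right) \left(-6\right) + 7\right)\right) \left(-39340 + 7167\right) = \left(0 + \left(90 + 7\right)\right) \left(-32173\right) = \left(0 + 97\right) \left(-32173\right) = 97 \left(-32173\right) = -3120781$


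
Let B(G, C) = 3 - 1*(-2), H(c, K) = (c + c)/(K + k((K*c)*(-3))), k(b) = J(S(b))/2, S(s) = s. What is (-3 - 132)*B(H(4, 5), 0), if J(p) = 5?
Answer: -675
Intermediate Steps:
k(b) = 5/2
H(c, K) = 2*c/(5/2 + K) (H(c, K) = (c + c)/(K + 5/2) = (2*c)/(5/2 + K) = 2*c/(5/2 + K))
B(G, C) = 5 (B(G, C) = 3 + 2 = 5)
(-3 - 132)*B(H(4, 5), 0) = (-3 - 132)*5 = -135*5 = -675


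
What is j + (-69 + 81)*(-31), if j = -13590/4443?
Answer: -555462/1481 ≈ -375.06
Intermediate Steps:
j = -4530/1481 (j = -13590*1/4443 = -4530/1481 ≈ -3.0587)
j + (-69 + 81)*(-31) = -4530/1481 + (-69 + 81)*(-31) = -4530/1481 + 12*(-31) = -4530/1481 - 372 = -555462/1481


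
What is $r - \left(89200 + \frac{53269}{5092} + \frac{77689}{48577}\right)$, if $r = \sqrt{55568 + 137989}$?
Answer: $- \frac{22066967533401}{247354084} + \sqrt{193557} \approx -88772.0$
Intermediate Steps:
$r = \sqrt{193557} \approx 439.95$
$r - \left(89200 + \frac{53269}{5092} + \frac{77689}{48577}\right) = \sqrt{193557} - \left(89200 + \frac{53269}{5092} + \frac{77689}{48577}\right) = \sqrt{193557} - \frac{22066967533401}{247354084} = - \frac{22066967533401}{247354084} + \sqrt{193557}$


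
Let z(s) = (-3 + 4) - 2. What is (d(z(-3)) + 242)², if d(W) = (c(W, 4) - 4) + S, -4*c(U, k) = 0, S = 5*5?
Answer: 69169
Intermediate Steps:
S = 25
z(s) = -1 (z(s) = 1 - 2 = -1)
c(U, k) = 0 (c(U, k) = -¼*0 = 0)
d(W) = 21 (d(W) = (0 - 4) + 25 = -4 + 25 = 21)
(d(z(-3)) + 242)² = (21 + 242)² = 263² = 69169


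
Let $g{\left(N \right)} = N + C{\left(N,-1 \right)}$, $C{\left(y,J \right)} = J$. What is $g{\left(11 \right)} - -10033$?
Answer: $10043$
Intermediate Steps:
$g{\left(N \right)} = -1 + N$ ($g{\left(N \right)} = N - 1 = -1 + N$)
$g{\left(11 \right)} - -10033 = \left(-1 + 11\right) - -10033 = 10 + 10033 = 10043$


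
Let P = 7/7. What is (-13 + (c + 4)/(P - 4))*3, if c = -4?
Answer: -39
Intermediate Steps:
P = 1 (P = 7*(1/7) = 1)
(-13 + (c + 4)/(P - 4))*3 = (-13 + (-4 + 4)/(1 - 4))*3 = (-13 + 0/(-3))*3 = (-13 + 0*(-1/3))*3 = (-13 + 0)*3 = -13*3 = -39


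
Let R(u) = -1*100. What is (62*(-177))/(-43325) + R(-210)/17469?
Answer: 187372306/756844425 ≈ 0.24757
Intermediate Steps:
R(u) = -100
(62*(-177))/(-43325) + R(-210)/17469 = (62*(-177))/(-43325) - 100/17469 = -10974*(-1/43325) - 100*1/17469 = 10974/43325 - 100/17469 = 187372306/756844425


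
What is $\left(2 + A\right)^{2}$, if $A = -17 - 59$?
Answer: $5476$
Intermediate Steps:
$A = -76$
$\left(2 + A\right)^{2} = \left(2 - 76\right)^{2} = \left(-74\right)^{2} = 5476$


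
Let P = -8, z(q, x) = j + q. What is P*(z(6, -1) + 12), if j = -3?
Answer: -120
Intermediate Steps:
z(q, x) = -3 + q
P*(z(6, -1) + 12) = -8*((-3 + 6) + 12) = -8*(3 + 12) = -8*15 = -120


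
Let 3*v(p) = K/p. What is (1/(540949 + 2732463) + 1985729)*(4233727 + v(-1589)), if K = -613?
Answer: 21864392428719842877413/2600725834 ≈ 8.4070e+12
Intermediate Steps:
v(p) = -613/(3*p) (v(p) = (-613/p)/3 = -613/(3*p))
(1/(540949 + 2732463) + 1985729)*(4233727 + v(-1589)) = (1/(540949 + 2732463) + 1985729)*(4233727 - 613/3/(-1589)) = (1/3273412 + 1985729)*(4233727 - 613/3*(-1/1589)) = (1/3273412 + 1985729)*(4233727 + 613/4767) = (6500109137349/3273412)*(20182177222/4767) = 21864392428719842877413/2600725834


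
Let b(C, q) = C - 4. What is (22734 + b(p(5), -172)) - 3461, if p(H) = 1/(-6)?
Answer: 115613/6 ≈ 19269.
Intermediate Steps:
p(H) = -⅙
b(C, q) = -4 + C
(22734 + b(p(5), -172)) - 3461 = (22734 + (-4 - ⅙)) - 3461 = (22734 - 25/6) - 3461 = 136379/6 - 3461 = 115613/6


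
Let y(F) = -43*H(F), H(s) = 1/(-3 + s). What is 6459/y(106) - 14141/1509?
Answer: -1004511056/64887 ≈ -15481.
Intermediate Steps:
y(F) = -43/(-3 + F)
6459/y(106) - 14141/1509 = 6459/((-43/(-3 + 106))) - 14141/1509 = 6459/((-43/103)) - 14141*1/1509 = 6459/((-43*1/103)) - 14141/1509 = 6459/(-43/103) - 14141/1509 = 6459*(-103/43) - 14141/1509 = -665277/43 - 14141/1509 = -1004511056/64887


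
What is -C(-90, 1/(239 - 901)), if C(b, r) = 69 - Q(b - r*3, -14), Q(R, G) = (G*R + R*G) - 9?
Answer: 808260/331 ≈ 2441.9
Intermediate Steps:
Q(R, G) = -9 + 2*G*R (Q(R, G) = (G*R + G*R) - 9 = 2*G*R - 9 = -9 + 2*G*R)
C(b, r) = 78 - 84*r + 28*b (C(b, r) = 69 - (-9 + 2*(-14)*(b - r*3)) = 69 - (-9 + 2*(-14)*(b - 3*r)) = 69 - (-9 + (-28*b + 84*r)) = 69 - (-9 - 28*b + 84*r) = 69 + (9 - 84*r + 28*b) = 78 - 84*r + 28*b)
-C(-90, 1/(239 - 901)) = -(78 - 84/(239 - 901) + 28*(-90)) = -(78 - 84/(-662) - 2520) = -(78 - 84*(-1/662) - 2520) = -(78 + 42/331 - 2520) = -1*(-808260/331) = 808260/331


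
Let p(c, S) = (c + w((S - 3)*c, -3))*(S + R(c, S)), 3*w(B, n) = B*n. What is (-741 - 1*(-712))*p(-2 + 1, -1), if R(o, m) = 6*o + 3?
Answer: -580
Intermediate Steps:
R(o, m) = 3 + 6*o
w(B, n) = B*n/3 (w(B, n) = (B*n)/3 = B*n/3)
p(c, S) = (c - c*(-3 + S))*(3 + S + 6*c) (p(c, S) = (c + (⅓)*((S - 3)*c)*(-3))*(S + (3 + 6*c)) = (c + (⅓)*((-3 + S)*c)*(-3))*(3 + S + 6*c) = (c + (⅓)*(c*(-3 + S))*(-3))*(3 + S + 6*c) = (c - c*(-3 + S))*(3 + S + 6*c))
(-741 - 1*(-712))*p(-2 + 1, -1) = (-741 - 1*(-712))*((-2 + 1)*(12 - 1 - 1*(-1)² + 24*(-2 + 1) - 6*(-1)*(-2 + 1))) = (-741 + 712)*(-(12 - 1 - 1*1 + 24*(-1) - 6*(-1)*(-1))) = -(-29)*(12 - 1 - 1 - 24 - 6) = -(-29)*(-20) = -29*20 = -580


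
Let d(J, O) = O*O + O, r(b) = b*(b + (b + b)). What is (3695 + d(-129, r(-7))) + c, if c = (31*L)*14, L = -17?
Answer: 18073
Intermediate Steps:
r(b) = 3*b² (r(b) = b*(b + 2*b) = b*(3*b) = 3*b²)
d(J, O) = O + O² (d(J, O) = O² + O = O + O²)
c = -7378 (c = (31*(-17))*14 = -527*14 = -7378)
(3695 + d(-129, r(-7))) + c = (3695 + (3*(-7)²)*(1 + 3*(-7)²)) - 7378 = (3695 + (3*49)*(1 + 3*49)) - 7378 = (3695 + 147*(1 + 147)) - 7378 = (3695 + 147*148) - 7378 = (3695 + 21756) - 7378 = 25451 - 7378 = 18073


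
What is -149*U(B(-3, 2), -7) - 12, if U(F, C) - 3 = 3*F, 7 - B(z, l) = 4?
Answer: -1800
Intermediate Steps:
B(z, l) = 3 (B(z, l) = 7 - 1*4 = 7 - 4 = 3)
U(F, C) = 3 + 3*F
-149*U(B(-3, 2), -7) - 12 = -149*(3 + 3*3) - 12 = -149*(3 + 9) - 12 = -149*12 - 12 = -1788 - 12 = -1800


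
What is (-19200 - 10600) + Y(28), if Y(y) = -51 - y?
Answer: -29879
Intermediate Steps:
(-19200 - 10600) + Y(28) = (-19200 - 10600) + (-51 - 1*28) = -29800 + (-51 - 28) = -29800 - 79 = -29879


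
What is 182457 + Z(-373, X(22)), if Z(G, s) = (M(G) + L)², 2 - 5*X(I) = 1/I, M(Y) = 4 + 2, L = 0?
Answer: 182493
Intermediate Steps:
M(Y) = 6
X(I) = ⅖ - 1/(5*I)
Z(G, s) = 36 (Z(G, s) = (6 + 0)² = 6² = 36)
182457 + Z(-373, X(22)) = 182457 + 36 = 182493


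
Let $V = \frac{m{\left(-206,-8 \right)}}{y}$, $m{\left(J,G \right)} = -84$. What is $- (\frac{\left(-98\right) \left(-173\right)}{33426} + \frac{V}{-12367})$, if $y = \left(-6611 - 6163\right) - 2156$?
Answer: $- \frac{782593013489}{1542938394015} \approx -0.50721$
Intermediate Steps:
$y = -14930$ ($y = -12774 - 2156 = -14930$)
$V = \frac{42}{7465}$ ($V = - \frac{84}{-14930} = \left(-84\right) \left(- \frac{1}{14930}\right) = \frac{42}{7465} \approx 0.0056263$)
$- (\frac{\left(-98\right) \left(-173\right)}{33426} + \frac{V}{-12367}) = - (\frac{\left(-98\right) \left(-173\right)}{33426} + \frac{42}{7465 \left(-12367\right)}) = - (16954 \cdot \frac{1}{33426} + \frac{42}{7465} \left(- \frac{1}{12367}\right)) = - (\frac{8477}{16713} - \frac{42}{92319655}) = \left(-1\right) \frac{782593013489}{1542938394015} = - \frac{782593013489}{1542938394015}$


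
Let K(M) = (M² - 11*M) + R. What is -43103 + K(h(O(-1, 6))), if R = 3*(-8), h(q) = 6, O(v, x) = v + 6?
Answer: -43157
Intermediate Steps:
O(v, x) = 6 + v
R = -24
K(M) = -24 + M² - 11*M (K(M) = (M² - 11*M) - 24 = -24 + M² - 11*M)
-43103 + K(h(O(-1, 6))) = -43103 + (-24 + 6² - 11*6) = -43103 + (-24 + 36 - 66) = -43103 - 54 = -43157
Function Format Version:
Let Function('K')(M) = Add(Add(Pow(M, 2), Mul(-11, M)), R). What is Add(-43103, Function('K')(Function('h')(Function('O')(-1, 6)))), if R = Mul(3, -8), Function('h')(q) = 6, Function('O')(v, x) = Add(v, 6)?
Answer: -43157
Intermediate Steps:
Function('O')(v, x) = Add(6, v)
R = -24
Function('K')(M) = Add(-24, Pow(M, 2), Mul(-11, M)) (Function('K')(M) = Add(Add(Pow(M, 2), Mul(-11, M)), -24) = Add(-24, Pow(M, 2), Mul(-11, M)))
Add(-43103, Function('K')(Function('h')(Function('O')(-1, 6)))) = Add(-43103, Add(-24, Pow(6, 2), Mul(-11, 6))) = Add(-43103, Add(-24, 36, -66)) = Add(-43103, -54) = -43157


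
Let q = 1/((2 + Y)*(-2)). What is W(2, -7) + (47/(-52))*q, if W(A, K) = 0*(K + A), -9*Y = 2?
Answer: 423/1664 ≈ 0.25421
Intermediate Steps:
Y = -2/9 (Y = -1/9*2 = -2/9 ≈ -0.22222)
W(A, K) = 0 (W(A, K) = 0*(A + K) = 0)
q = -9/32 (q = 1/((2 - 2/9)*(-2)) = 1/((16/9)*(-2)) = 1/(-32/9) = -9/32 ≈ -0.28125)
W(2, -7) + (47/(-52))*q = 0 + (47/(-52))*(-9/32) = 0 + (47*(-1/52))*(-9/32) = 0 - 47/52*(-9/32) = 0 + 423/1664 = 423/1664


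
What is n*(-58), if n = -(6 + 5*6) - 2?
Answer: 2204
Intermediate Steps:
n = -38 (n = -(6 + 30) - 2 = -1*36 - 2 = -36 - 2 = -38)
n*(-58) = -38*(-58) = 2204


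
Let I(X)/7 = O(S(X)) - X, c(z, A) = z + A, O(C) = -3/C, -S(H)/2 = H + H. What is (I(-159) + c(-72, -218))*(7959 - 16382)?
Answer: -1469552387/212 ≈ -6.9318e+6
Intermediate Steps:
S(H) = -4*H (S(H) = -2*(H + H) = -4*H)
c(z, A) = A + z
I(X) = -7*X + 21/(4*X) (I(X) = 7*(-3*(-1/(4*X)) - X) = 7*(-(-3)/(4*X) - X) = 7*(3/(4*X) - X) = 7*(-X + 3/(4*X)) = -7*X + 21/(4*X))
(I(-159) + c(-72, -218))*(7959 - 16382) = ((-7*(-159) + (21/4)/(-159)) + (-218 - 72))*(7959 - 16382) = ((1113 + (21/4)*(-1/159)) - 290)*(-8423) = ((1113 - 7/212) - 290)*(-8423) = (235949/212 - 290)*(-8423) = (174469/212)*(-8423) = -1469552387/212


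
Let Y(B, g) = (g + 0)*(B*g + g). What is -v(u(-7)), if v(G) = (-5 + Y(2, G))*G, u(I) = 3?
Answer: -66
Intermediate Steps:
Y(B, g) = g*(g + B*g)
v(G) = G*(-5 + 3*G²) (v(G) = (-5 + G²*(1 + 2))*G = (-5 + G²*3)*G = (-5 + 3*G²)*G = G*(-5 + 3*G²))
-v(u(-7)) = -3*(-5 + 3*3²) = -3*(-5 + 3*9) = -3*(-5 + 27) = -3*22 = -1*66 = -66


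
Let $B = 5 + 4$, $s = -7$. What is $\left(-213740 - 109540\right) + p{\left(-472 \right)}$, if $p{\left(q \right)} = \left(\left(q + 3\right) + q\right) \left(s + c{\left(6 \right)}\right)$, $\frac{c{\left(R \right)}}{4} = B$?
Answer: $-350569$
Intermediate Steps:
$B = 9$
$c{\left(R \right)} = 36$ ($c{\left(R \right)} = 4 \cdot 9 = 36$)
$p{\left(q \right)} = 87 + 58 q$ ($p{\left(q \right)} = \left(\left(q + 3\right) + q\right) \left(-7 + 36\right) = \left(\left(3 + q\right) + q\right) 29 = \left(3 + 2 q\right) 29 = 87 + 58 q$)
$\left(-213740 - 109540\right) + p{\left(-472 \right)} = \left(-213740 - 109540\right) + \left(87 + 58 \left(-472\right)\right) = -323280 + \left(87 - 27376\right) = -323280 - 27289 = -350569$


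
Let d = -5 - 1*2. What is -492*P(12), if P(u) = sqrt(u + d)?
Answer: -492*sqrt(5) ≈ -1100.1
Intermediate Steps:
d = -7 (d = -5 - 2 = -7)
P(u) = sqrt(-7 + u) (P(u) = sqrt(u - 7) = sqrt(-7 + u))
-492*P(12) = -492*sqrt(-7 + 12) = -492*sqrt(5)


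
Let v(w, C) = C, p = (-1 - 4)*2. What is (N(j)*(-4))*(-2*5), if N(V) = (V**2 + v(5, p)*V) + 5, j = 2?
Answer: -440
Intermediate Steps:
p = -10 (p = -5*2 = -10)
N(V) = 5 + V**2 - 10*V (N(V) = (V**2 - 10*V) + 5 = 5 + V**2 - 10*V)
(N(j)*(-4))*(-2*5) = ((5 + 2**2 - 10*2)*(-4))*(-2*5) = ((5 + 4 - 20)*(-4))*(-10) = -11*(-4)*(-10) = 44*(-10) = -440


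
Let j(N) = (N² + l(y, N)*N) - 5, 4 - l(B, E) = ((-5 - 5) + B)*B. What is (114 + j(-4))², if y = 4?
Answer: 169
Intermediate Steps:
l(B, E) = 4 - B*(-10 + B) (l(B, E) = 4 - ((-5 - 5) + B)*B = 4 - (-10 + B)*B = 4 - B*(-10 + B))
j(N) = -5 + N² + 28*N (j(N) = (N² + (4 - 1*4² + 10*4)*N) - 5 = (N² + (4 - 1*16 + 40)*N) - 5 = (N² + (4 - 16 + 40)*N) - 5 = (N² + 28*N) - 5 = -5 + N² + 28*N)
(114 + j(-4))² = (114 + (-5 + (-4)² + 28*(-4)))² = (114 + (-5 + 16 - 112))² = (114 - 101)² = 13² = 169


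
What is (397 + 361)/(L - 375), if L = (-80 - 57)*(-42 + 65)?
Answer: -379/1763 ≈ -0.21497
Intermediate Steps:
L = -3151 (L = -137*23 = -3151)
(397 + 361)/(L - 375) = (397 + 361)/(-3151 - 375) = 758/(-3526) = 758*(-1/3526) = -379/1763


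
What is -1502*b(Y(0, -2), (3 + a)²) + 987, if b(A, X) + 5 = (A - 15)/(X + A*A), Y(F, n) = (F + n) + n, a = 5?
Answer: 354149/40 ≈ 8853.7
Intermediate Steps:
Y(F, n) = F + 2*n
b(A, X) = -5 + (-15 + A)/(X + A²) (b(A, X) = -5 + (A - 15)/(X + A*A) = -5 + (-15 + A)/(X + A²))
-1502*b(Y(0, -2), (3 + a)²) + 987 = -1502*(-15 + (0 + 2*(-2)) - 5*(3 + 5)² - 5*(0 + 2*(-2))²)/((3 + 5)² + (0 + 2*(-2))²) + 987 = -1502*(-15 + (0 - 4) - 5*8² - 5*(0 - 4)²)/(8² + (0 - 4)²) + 987 = -1502*(-15 - 4 - 5*64 - 5*(-4)²)/(64 + (-4)²) + 987 = -1502*(-15 - 4 - 320 - 5*16)/(64 + 16) + 987 = -1502*(-15 - 4 - 320 - 80)/80 + 987 = -751*(-419)/40 + 987 = -1502*(-419/80) + 987 = 314669/40 + 987 = 354149/40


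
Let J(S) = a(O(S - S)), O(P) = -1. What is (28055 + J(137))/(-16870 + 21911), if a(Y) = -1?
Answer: 28054/5041 ≈ 5.5652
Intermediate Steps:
J(S) = -1
(28055 + J(137))/(-16870 + 21911) = (28055 - 1)/(-16870 + 21911) = 28054/5041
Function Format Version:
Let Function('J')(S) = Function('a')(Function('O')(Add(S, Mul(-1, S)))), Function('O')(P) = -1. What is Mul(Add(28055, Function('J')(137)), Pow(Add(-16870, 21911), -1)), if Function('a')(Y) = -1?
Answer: Rational(28054, 5041) ≈ 5.5652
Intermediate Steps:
Function('J')(S) = -1
Mul(Add(28055, Function('J')(137)), Pow(Add(-16870, 21911), -1)) = Mul(Add(28055, -1), Pow(Add(-16870, 21911), -1)) = Mul(28054, Pow(5041, -1)) = Mul(28054, Rational(1, 5041)) = Rational(28054, 5041)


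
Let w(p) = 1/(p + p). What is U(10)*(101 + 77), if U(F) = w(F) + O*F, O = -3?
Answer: -53311/10 ≈ -5331.1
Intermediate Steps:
w(p) = 1/(2*p)
U(F) = 1/(2*F) - 3*F
U(10)*(101 + 77) = ((1/2)/10 - 3*10)*(101 + 77) = ((1/2)*(1/10) - 30)*178 = (1/20 - 30)*178 = -599/20*178 = -53311/10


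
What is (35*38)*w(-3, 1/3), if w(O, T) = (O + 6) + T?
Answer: 13300/3 ≈ 4433.3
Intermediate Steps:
w(O, T) = 6 + O + T (w(O, T) = (6 + O) + T = 6 + O + T)
(35*38)*w(-3, 1/3) = (35*38)*(6 - 3 + 1/3) = 1330*(6 - 3 + 1*(⅓)) = 1330*(6 - 3 + ⅓) = 1330*(10/3) = 13300/3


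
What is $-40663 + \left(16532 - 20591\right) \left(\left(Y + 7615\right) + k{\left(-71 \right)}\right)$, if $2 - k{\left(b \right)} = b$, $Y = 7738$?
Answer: $-62654797$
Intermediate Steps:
$k{\left(b \right)} = 2 - b$
$-40663 + \left(16532 - 20591\right) \left(\left(Y + 7615\right) + k{\left(-71 \right)}\right) = -40663 + \left(16532 - 20591\right) \left(\left(7738 + 7615\right) + \left(2 - -71\right)\right) = -40663 - 4059 \left(15353 + \left(2 + 71\right)\right) = -40663 - 4059 \left(15353 + 73\right) = -40663 - 62614134 = -62654797$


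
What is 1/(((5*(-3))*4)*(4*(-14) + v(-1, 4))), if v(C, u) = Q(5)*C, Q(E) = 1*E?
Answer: 1/3660 ≈ 0.00027322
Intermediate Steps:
Q(E) = E
v(C, u) = 5*C
1/(((5*(-3))*4)*(4*(-14) + v(-1, 4))) = 1/(((5*(-3))*4)*(4*(-14) + 5*(-1))) = 1/((-15*4)*(-56 - 5)) = 1/(-60*(-61)) = 1/3660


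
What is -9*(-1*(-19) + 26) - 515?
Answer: -920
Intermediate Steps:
-9*(-1*(-19) + 26) - 515 = -9*(19 + 26) - 515 = -9*45 - 515 = -405 - 515 = -920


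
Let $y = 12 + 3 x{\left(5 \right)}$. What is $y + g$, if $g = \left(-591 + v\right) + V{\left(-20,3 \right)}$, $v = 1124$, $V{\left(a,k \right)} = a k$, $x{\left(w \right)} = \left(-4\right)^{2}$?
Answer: $533$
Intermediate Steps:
$x{\left(w \right)} = 16$
$y = 60$ ($y = 12 + 3 \cdot 16 = 12 + 48 = 60$)
$g = 473$ ($g = \left(-591 + 1124\right) - 60 = 533 - 60 = 473$)
$y + g = 60 + 473 = 533$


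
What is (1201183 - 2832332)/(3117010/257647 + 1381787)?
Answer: -2486749387/2106605871 ≈ -1.1805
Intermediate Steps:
(1201183 - 2832332)/(3117010/257647 + 1381787) = -1631149/(3117010*(1/257647) + 1381787) = -1631149/(239770/19819 + 1381787) = -1631149/27385876323/19819 = -1631149*19819/27385876323 = -2486749387/2106605871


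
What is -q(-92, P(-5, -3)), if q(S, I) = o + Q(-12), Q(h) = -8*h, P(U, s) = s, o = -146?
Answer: 50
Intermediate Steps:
q(S, I) = -50 (q(S, I) = -146 - 8*(-12) = -146 + 96 = -50)
-q(-92, P(-5, -3)) = -1*(-50) = 50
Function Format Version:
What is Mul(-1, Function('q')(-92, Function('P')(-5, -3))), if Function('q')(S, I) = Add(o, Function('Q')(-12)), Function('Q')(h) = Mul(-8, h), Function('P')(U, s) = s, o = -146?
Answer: 50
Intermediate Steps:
Function('q')(S, I) = -50 (Function('q')(S, I) = Add(-146, Mul(-8, -12)) = Add(-146, 96) = -50)
Mul(-1, Function('q')(-92, Function('P')(-5, -3))) = Mul(-1, -50) = 50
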